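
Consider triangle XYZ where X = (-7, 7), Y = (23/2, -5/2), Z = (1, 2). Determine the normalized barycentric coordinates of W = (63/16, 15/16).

(1/8, 3/8, 1/2)

Signed area of the reference triangle: [XYZ] = ½·((-7)·(-5/2−2) + (23/2)·(2−7) + 1·(7−(-5/2))) = ½·(63/2 − 115/2 + 19/2) = -33/4.
[WYZ] = ½·((63/16)·(-5/2−2) + (23/2)·(2−(15/16)) + 1·(15/16−(-5/2))) = ½·(-567/32 + 391/32 + 55/16) = -33/32, so the X-coordinate is (-33/32)/(-33/4) = 1/8.
[XWZ] = ½·((-7)·(15/16−2) + (63/16)·(2−7) + 1·(7−(15/16))) = ½·(119/16 − 315/16 + 97/16) = -99/32, so the Y-coordinate is 3/8.
[XYW] = ½·((-7)·(-5/2−(15/16)) + (23/2)·(15/16−7) + (63/16)·(7−(-5/2))) = ½·(385/16 − 2231/32 + 1197/32) = -33/8, so the Z-coordinate is 1/2.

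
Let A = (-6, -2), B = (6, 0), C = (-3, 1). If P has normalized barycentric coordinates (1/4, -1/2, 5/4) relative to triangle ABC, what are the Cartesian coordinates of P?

P = (1/4)·A + (-1/2)·B + (5/4)·C.
x-coordinate: (1/4)·(-6) + (-1/2)·6 + (5/4)·(-3) = -33/4.
y-coordinate: (1/4)·(-2) + (-1/2)·0 + (5/4)·1 = 3/4.

(-33/4, 3/4)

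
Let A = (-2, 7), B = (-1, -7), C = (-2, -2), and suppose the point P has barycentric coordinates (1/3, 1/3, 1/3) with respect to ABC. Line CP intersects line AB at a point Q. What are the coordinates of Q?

Line CP meets AB where the C-coordinate vanishes; zeroing P's C-weight and renormalizing leaves A, B-weights 1/3 : 1/3 → (1/2, 1/2).
So Q = (1/2)·A + (1/2)·B = (-3/2, 0).

(-3/2, 0)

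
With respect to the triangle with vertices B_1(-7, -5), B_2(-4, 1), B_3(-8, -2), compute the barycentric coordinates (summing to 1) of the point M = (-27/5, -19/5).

Signed area of the reference triangle: [B_1B_2B_3] = ½·((-7)·(1−(-2)) + (-4)·(-2−(-5)) + (-8)·(-5−1)) = ½·(-21 − 12 + 48) = 15/2.
[MB_2B_3] = ½·((-27/5)·(1−(-2)) + (-4)·(-2−(-19/5)) + (-8)·(-19/5−1)) = ½·(-81/5 − 36/5 + 192/5) = 15/2, so the B_1-coordinate is (15/2)/(15/2) = 1.
[B_1MB_3] = ½·((-7)·(-19/5−(-2)) + (-27/5)·(-2−(-5)) + (-8)·(-5−(-19/5))) = ½·(63/5 − 81/5 + 48/5) = 3, so the B_2-coordinate is 2/5.
[B_1B_2M] = ½·((-7)·(1−(-19/5)) + (-4)·(-19/5−(-5)) + (-27/5)·(-5−1)) = ½·(-168/5 − 24/5 + 162/5) = -3, so the B_3-coordinate is -2/5.

(1, 2/5, -2/5)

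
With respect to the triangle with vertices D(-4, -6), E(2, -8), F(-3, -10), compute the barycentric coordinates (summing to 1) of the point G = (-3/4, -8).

(1/4, 1/2, 1/4)

Signed area of the reference triangle: [DEF] = ½·((-4)·(-8−(-10)) + 2·(-10−(-6)) + (-3)·(-6−(-8))) = ½·(-8 − 8 − 6) = -11.
[GEF] = ½·((-3/4)·(-8−(-10)) + 2·(-10−(-8)) + (-3)·(-8−(-8))) = ½·(-3/2 − 4 + 0) = -11/4, so the D-coordinate is (-11/4)/(-11) = 1/4.
[DGF] = ½·((-4)·(-8−(-10)) + (-3/4)·(-10−(-6)) + (-3)·(-6−(-8))) = ½·(-8 + 3 − 6) = -11/2, so the E-coordinate is 1/2.
[DEG] = ½·((-4)·(-8−(-8)) + 2·(-8−(-6)) + (-3/4)·(-6−(-8))) = ½·(0 − 4 − 3/2) = -11/4, so the F-coordinate is 1/4.
Check: 1/4 + 1/2 + 1/4 = 1.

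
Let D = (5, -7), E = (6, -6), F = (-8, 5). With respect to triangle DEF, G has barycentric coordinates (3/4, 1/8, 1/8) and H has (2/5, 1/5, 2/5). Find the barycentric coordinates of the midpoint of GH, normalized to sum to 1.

(23/40, 13/80, 21/80)

Since both coordinate triples sum to 1, the midpoint's barycentrics are the componentwise average.
(3/4+2/5)/2 = 23/40; similarly 13/80 and 21/80.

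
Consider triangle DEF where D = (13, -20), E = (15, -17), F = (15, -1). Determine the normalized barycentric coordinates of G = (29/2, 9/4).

(1/4, -1/2, 5/4)

Signed area of the reference triangle: [DEF] = ½·(13·(-17−(-1)) + 15·(-1−(-20)) + 15·(-20−(-17))) = ½·(-208 + 285 − 45) = 16.
[GEF] = ½·((29/2)·(-17−(-1)) + 15·(-1−(9/4)) + 15·(9/4−(-17))) = ½·(-232 − 195/4 + 1155/4) = 4, so the D-coordinate is 4/16 = 1/4.
[DGF] = ½·(13·(9/4−(-1)) + (29/2)·(-1−(-20)) + 15·(-20−(9/4))) = ½·(169/4 + 551/2 − 1335/4) = -8, so the E-coordinate is -1/2.
[DEG] = ½·(13·(-17−(9/4)) + 15·(9/4−(-20)) + (29/2)·(-20−(-17))) = ½·(-1001/4 + 1335/4 − 87/2) = 20, so the F-coordinate is 5/4.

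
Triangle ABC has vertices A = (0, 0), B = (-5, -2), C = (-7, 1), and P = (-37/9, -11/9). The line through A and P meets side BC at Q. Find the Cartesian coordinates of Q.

Barycentric coordinates of P with respect to ABC: (2/9, 2/3, 1/9).
On side BC the A-coordinate is zero; dropping P's A-weight 2/9 and renormalizing the remaining 2/3 : 1/9 gives weights 6/7, 1/7 on B, C.
Q = (6/7)·(-5, -2) + (1/7)·(-7, 1) = (-37/7, -11/7).

(-37/7, -11/7)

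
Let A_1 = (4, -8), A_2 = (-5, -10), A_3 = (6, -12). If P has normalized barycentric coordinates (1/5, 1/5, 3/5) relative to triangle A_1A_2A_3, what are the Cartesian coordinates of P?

(17/5, -54/5)

P = (1/5)·A_1 + (1/5)·A_2 + (3/5)·A_3.
x-coordinate: (1/5)·4 + (1/5)·(-5) + (3/5)·6 = 17/5.
y-coordinate: (1/5)·(-8) + (1/5)·(-10) + (3/5)·(-12) = -54/5.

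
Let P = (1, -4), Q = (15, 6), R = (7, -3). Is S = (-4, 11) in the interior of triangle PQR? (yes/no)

Barycentric coordinates of S: (211/46, 95/46, -130/23).
The three coordinates are positive, positive, negative; a point is interior exactly when all three are positive.

no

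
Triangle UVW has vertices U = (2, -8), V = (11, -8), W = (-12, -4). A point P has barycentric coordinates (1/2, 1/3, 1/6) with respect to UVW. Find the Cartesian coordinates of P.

(8/3, -22/3)

P = (1/2)·U + (1/3)·V + (1/6)·W.
x-coordinate: (1/2)·2 + (1/3)·11 + (1/6)·(-12) = 8/3.
y-coordinate: (1/2)·(-8) + (1/3)·(-8) + (1/6)·(-4) = -22/3.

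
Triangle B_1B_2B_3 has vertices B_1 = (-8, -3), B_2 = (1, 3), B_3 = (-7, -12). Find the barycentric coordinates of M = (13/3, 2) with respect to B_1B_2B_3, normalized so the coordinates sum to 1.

(-2/3, 4/3, 1/3)

Signed area of the reference triangle: [B_1B_2B_3] = ½·((-8)·(3−(-12)) + 1·(-12−(-3)) + (-7)·(-3−3)) = ½·(-120 − 9 + 42) = -87/2.
[MB_2B_3] = ½·((13/3)·(3−(-12)) + 1·(-12−2) + (-7)·(2−3)) = ½·(65 − 14 + 7) = 29, so the B_1-coordinate is 29/(-87/2) = -2/3.
[B_1MB_3] = ½·((-8)·(2−(-12)) + (13/3)·(-12−(-3)) + (-7)·(-3−2)) = ½·(-112 − 39 + 35) = -58, so the B_2-coordinate is 4/3.
[B_1B_2M] = ½·((-8)·(3−2) + 1·(2−(-3)) + (13/3)·(-3−3)) = ½·(-8 + 5 − 26) = -29/2, so the B_3-coordinate is 1/3.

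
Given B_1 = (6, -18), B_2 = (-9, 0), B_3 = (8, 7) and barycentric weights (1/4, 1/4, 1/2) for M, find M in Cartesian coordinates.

M = (1/4)·B_1 + (1/4)·B_2 + (1/2)·B_3.
x-coordinate: (1/4)·6 + (1/4)·(-9) + (1/2)·8 = 13/4.
y-coordinate: (1/4)·(-18) + (1/4)·0 + (1/2)·7 = -1.

(13/4, -1)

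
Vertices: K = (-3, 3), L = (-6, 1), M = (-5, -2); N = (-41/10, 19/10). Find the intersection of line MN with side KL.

(-4, 7/3)

Barycentric coordinates of N with respect to KLM: (3/5, 3/10, 1/10).
On side KL the M-coordinate is zero; dropping N's M-weight 1/10 and renormalizing the remaining 3/5 : 3/10 gives weights 2/3, 1/3 on K, L.
J = (2/3)·(-3, 3) + (1/3)·(-6, 1) = (-4, 7/3).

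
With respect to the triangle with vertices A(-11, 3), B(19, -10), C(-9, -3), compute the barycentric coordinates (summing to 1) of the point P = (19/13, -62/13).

Signed area of the reference triangle: [ABC] = ½·((-11)·(-10−(-3)) + 19·(-3−3) + (-9)·(3−(-10))) = ½·(77 − 114 − 117) = -77.
[PBC] = ½·((19/13)·(-10−(-3)) + 19·(-3−(-62/13)) + (-9)·(-62/13−(-10))) = ½·(-133/13 + 437/13 − 612/13) = -154/13, so the A-coordinate is (-154/13)/(-77) = 2/13.
[APC] = ½·((-11)·(-62/13−(-3)) + (19/13)·(-3−3) + (-9)·(3−(-62/13))) = ½·(253/13 − 114/13 − 909/13) = -385/13, so the B-coordinate is 5/13.
[ABP] = ½·((-11)·(-10−(-62/13)) + 19·(-62/13−3) + (19/13)·(3−(-10))) = ½·(748/13 − 1919/13 + 19) = -462/13, so the C-coordinate is 6/13.

(2/13, 5/13, 6/13)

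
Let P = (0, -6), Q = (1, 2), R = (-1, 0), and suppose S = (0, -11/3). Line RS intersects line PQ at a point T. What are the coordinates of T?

Barycentric coordinates of S with respect to PQR: (2/3, 1/6, 1/6).
On side PQ the R-coordinate is zero; dropping S's R-weight 1/6 and renormalizing the remaining 2/3 : 1/6 gives weights 4/5, 1/5 on P, Q.
T = (4/5)·(0, -6) + (1/5)·(1, 2) = (1/5, -22/5).

(1/5, -22/5)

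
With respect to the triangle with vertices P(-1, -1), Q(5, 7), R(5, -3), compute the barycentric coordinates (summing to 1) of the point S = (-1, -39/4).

(1, -7/8, 7/8)

Signed area of the reference triangle: [PQR] = ½·((-1)·(7−(-3)) + 5·(-3−(-1)) + 5·(-1−7)) = ½·(-10 − 10 − 40) = -30.
[SQR] = ½·((-1)·(7−(-3)) + 5·(-3−(-39/4)) + 5·(-39/4−7)) = ½·(-10 + 135/4 − 335/4) = -30, so the P-coordinate is (-30)/(-30) = 1.
[PSR] = ½·((-1)·(-39/4−(-3)) + (-1)·(-3−(-1)) + 5·(-1−(-39/4))) = ½·(27/4 + 2 + 175/4) = 105/4, so the Q-coordinate is -7/8.
[PQS] = ½·((-1)·(7−(-39/4)) + 5·(-39/4−(-1)) + (-1)·(-1−7)) = ½·(-67/4 − 175/4 + 8) = -105/4, so the R-coordinate is 7/8.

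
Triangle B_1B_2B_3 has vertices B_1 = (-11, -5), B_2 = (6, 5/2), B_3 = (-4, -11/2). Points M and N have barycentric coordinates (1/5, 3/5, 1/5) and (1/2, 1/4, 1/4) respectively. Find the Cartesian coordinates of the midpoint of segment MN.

(-11/5, -77/40)

Barycentric coordinates of the midpoint are the average: (7/20, 17/40, 9/40).
Converting: (7/20)·B_1 + (17/40)·B_2 + (9/40)·B_3 = (-11/5, -77/40).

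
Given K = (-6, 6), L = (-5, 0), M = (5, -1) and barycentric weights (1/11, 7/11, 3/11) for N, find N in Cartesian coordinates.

N = (1/11)·K + (7/11)·L + (3/11)·M.
x-coordinate: (1/11)·(-6) + (7/11)·(-5) + (3/11)·5 = -26/11.
y-coordinate: (1/11)·6 + (7/11)·0 + (3/11)·(-1) = 3/11.

(-26/11, 3/11)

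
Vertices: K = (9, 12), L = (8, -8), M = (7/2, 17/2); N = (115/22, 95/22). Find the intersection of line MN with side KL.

Barycentric coordinates of N with respect to KLM: (1/11, 3/11, 7/11).
On side KL the M-coordinate is zero; dropping N's M-weight 7/11 and renormalizing the remaining 1/11 : 3/11 gives weights 1/4, 3/4 on K, L.
J = (1/4)·(9, 12) + (3/4)·(8, -8) = (33/4, -3).

(33/4, -3)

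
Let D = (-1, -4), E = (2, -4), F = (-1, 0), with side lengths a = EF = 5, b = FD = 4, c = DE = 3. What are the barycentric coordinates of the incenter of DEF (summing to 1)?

The incenter has barycentric coordinates proportional to the opposite side lengths: (5 : 4 : 3).
Normalizing by 5+4+3 = 12 gives (5/12, 1/3, 1/4).

(5/12, 1/3, 1/4)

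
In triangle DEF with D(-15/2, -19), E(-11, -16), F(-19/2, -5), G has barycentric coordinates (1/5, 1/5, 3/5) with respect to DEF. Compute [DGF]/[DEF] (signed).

The signed ratio [DGF]/[DEF] equals the barycentric coordinate of G at vertex E, which is 1/5.

1/5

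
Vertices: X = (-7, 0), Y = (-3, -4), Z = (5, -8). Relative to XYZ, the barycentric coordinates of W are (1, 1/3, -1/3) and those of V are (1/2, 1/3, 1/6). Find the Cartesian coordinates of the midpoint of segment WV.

(-20/3, -2/3)

Barycentric coordinates of the midpoint are the average: (3/4, 1/3, -1/12).
Converting: (3/4)·X + (1/3)·Y + (-1/12)·Z = (-20/3, -2/3).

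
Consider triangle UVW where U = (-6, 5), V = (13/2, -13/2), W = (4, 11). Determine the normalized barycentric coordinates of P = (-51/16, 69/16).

(3/4, 1/8, 1/8)

Signed area of the reference triangle: [UVW] = ½·((-6)·(-13/2−11) + (13/2)·(11−5) + 4·(5−(-13/2))) = ½·(105 + 39 + 46) = 95.
[PVW] = ½·((-51/16)·(-13/2−11) + (13/2)·(11−(69/16)) + 4·(69/16−(-13/2))) = ½·(1785/32 + 1391/32 + 173/4) = 285/4, so the U-coordinate is (285/4)/95 = 3/4.
[UPW] = ½·((-6)·(69/16−11) + (-51/16)·(11−5) + 4·(5−(69/16))) = ½·(321/8 − 153/8 + 11/4) = 95/8, so the V-coordinate is 1/8.
[UVP] = ½·((-6)·(-13/2−(69/16)) + (13/2)·(69/16−5) + (-51/16)·(5−(-13/2))) = ½·(519/8 − 143/32 − 1173/32) = 95/8, so the W-coordinate is 1/8.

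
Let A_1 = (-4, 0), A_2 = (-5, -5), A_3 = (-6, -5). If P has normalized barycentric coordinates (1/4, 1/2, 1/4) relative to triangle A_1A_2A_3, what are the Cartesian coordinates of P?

P = (1/4)·A_1 + (1/2)·A_2 + (1/4)·A_3.
x-coordinate: (1/4)·(-4) + (1/2)·(-5) + (1/4)·(-6) = -5.
y-coordinate: (1/4)·0 + (1/2)·(-5) + (1/4)·(-5) = -15/4.

(-5, -15/4)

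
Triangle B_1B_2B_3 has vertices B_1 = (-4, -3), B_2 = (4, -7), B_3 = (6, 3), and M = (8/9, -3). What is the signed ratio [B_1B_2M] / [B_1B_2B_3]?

2/9

[B_1B_2B_3] = ½·((-4)·(-7−3) + 4·(3−(-3)) + 6·(-3−(-7))) = ½·(40 + 24 + 24) = 44.
[B_1B_2M] = ½·((-4)·(-7−(-3)) + 4·(-3−(-3)) + (8/9)·(-3−(-7))) = ½·(16 + 0 + 32/9) = 88/9, so the ratio is (88/9)/44 = 2/9.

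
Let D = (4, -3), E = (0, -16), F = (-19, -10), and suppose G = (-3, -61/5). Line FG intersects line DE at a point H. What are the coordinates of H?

(1, -51/4)

Barycentric coordinates of G with respect to DEF: (1/5, 3/5, 1/5).
On side DE the F-coordinate is zero; dropping G's F-weight 1/5 and renormalizing the remaining 1/5 : 3/5 gives weights 1/4, 3/4 on D, E.
H = (1/4)·(4, -3) + (3/4)·(0, -16) = (1, -51/4).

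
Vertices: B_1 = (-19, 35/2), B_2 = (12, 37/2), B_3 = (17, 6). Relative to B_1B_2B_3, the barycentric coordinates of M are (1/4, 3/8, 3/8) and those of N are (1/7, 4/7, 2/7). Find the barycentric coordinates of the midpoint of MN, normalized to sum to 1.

Since both coordinate triples sum to 1, the midpoint's barycentrics are the componentwise average.
(1/4+1/7)/2 = 11/56; similarly 53/112 and 37/112.

(11/56, 53/112, 37/112)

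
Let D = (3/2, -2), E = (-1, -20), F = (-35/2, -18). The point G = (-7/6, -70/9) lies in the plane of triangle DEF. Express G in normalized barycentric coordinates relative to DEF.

(2/3, 2/9, 1/9)

Signed area of the reference triangle: [DEF] = ½·((3/2)·(-20−(-18)) + (-1)·(-18−(-2)) + (-35/2)·(-2−(-20))) = ½·(-3 + 16 − 315) = -151.
[GEF] = ½·((-7/6)·(-20−(-18)) + (-1)·(-18−(-70/9)) + (-35/2)·(-70/9−(-20))) = ½·(7/3 + 92/9 − 1925/9) = -302/3, so the D-coordinate is (-302/3)/(-151) = 2/3.
[DGF] = ½·((3/2)·(-70/9−(-18)) + (-7/6)·(-18−(-2)) + (-35/2)·(-2−(-70/9))) = ½·(46/3 + 56/3 − 910/9) = -302/9, so the E-coordinate is 2/9.
[DEG] = ½·((3/2)·(-20−(-70/9)) + (-1)·(-70/9−(-2)) + (-7/6)·(-2−(-20))) = ½·(-55/3 + 52/9 − 21) = -151/9, so the F-coordinate is 1/9.
Check: 2/3 + 2/9 + 1/9 = 1.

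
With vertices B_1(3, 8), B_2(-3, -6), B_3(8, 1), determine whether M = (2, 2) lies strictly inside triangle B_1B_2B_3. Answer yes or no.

Barycentric coordinates of M: (53/112, 37/112, 11/56).
The three coordinates are positive, positive, positive; a point is interior exactly when all three are positive.

yes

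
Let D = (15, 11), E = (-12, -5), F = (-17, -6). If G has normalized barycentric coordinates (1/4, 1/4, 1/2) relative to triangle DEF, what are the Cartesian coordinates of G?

G = (1/4)·D + (1/4)·E + (1/2)·F.
x-coordinate: (1/4)·15 + (1/4)·(-12) + (1/2)·(-17) = -31/4.
y-coordinate: (1/4)·11 + (1/4)·(-5) + (1/2)·(-6) = -3/2.

(-31/4, -3/2)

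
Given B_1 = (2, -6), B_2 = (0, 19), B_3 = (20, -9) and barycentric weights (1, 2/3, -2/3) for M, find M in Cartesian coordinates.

(-34/3, 38/3)

M = 1·B_1 + (2/3)·B_2 + (-2/3)·B_3.
x-coordinate: 1·2 + (2/3)·0 + (-2/3)·20 = -34/3.
y-coordinate: 1·(-6) + (2/3)·19 + (-2/3)·(-9) = 38/3.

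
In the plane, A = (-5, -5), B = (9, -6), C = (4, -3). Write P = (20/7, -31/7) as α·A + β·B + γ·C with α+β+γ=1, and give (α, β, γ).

Signed area of the reference triangle: [ABC] = ½·((-5)·(-6−(-3)) + 9·(-3−(-5)) + 4·(-5−(-6))) = ½·(15 + 18 + 4) = 37/2.
[PBC] = ½·((20/7)·(-6−(-3)) + 9·(-3−(-31/7)) + 4·(-31/7−(-6))) = ½·(-60/7 + 90/7 + 44/7) = 37/7, so the A-coordinate is (37/7)/(37/2) = 2/7.
[APC] = ½·((-5)·(-31/7−(-3)) + (20/7)·(-3−(-5)) + 4·(-5−(-31/7))) = ½·(50/7 + 40/7 − 16/7) = 37/7, so the B-coordinate is 2/7.
[ABP] = ½·((-5)·(-6−(-31/7)) + 9·(-31/7−(-5)) + (20/7)·(-5−(-6))) = ½·(55/7 + 36/7 + 20/7) = 111/14, so the C-coordinate is 3/7.

(2/7, 2/7, 3/7)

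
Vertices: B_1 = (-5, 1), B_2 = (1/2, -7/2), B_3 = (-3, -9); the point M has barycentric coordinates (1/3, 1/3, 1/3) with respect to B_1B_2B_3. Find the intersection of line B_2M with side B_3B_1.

(-4, -4)

Line B_2M meets B_3B_1 where the B_2-coordinate vanishes; zeroing M's B_2-weight and renormalizing leaves B_3, B_1-weights 1/3 : 1/3 → (1/2, 1/2).
So N = (1/2)·B_3 + (1/2)·B_1 = (-4, -4).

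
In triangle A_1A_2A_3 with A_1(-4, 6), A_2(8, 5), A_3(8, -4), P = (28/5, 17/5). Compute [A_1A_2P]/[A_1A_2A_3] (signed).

1/5

[A_1A_2A_3] = ½·((-4)·(5−(-4)) + 8·(-4−6) + 8·(6−5)) = ½·(-36 − 80 + 8) = -54.
[A_1A_2P] = ½·((-4)·(5−(17/5)) + 8·(17/5−6) + (28/5)·(6−5)) = ½·(-32/5 − 104/5 + 28/5) = -54/5, so the ratio is (-54/5)/(-54) = 1/5.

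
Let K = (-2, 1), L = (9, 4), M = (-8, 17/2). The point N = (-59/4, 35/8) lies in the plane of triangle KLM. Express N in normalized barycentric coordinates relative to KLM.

(1, -3/4, 3/4)

Signed area of the reference triangle: [KLM] = ½·((-2)·(4−(17/2)) + 9·(17/2−1) + (-8)·(1−4)) = ½·(9 + 135/2 + 24) = 201/4.
[NLM] = ½·((-59/4)·(4−(17/2)) + 9·(17/2−(35/8)) + (-8)·(35/8−4)) = ½·(531/8 + 297/8 − 3) = 201/4, so the K-coordinate is (201/4)/(201/4) = 1.
[KNM] = ½·((-2)·(35/8−(17/2)) + (-59/4)·(17/2−1) + (-8)·(1−(35/8))) = ½·(33/4 − 885/8 + 27) = -603/16, so the L-coordinate is -3/4.
[KLN] = ½·((-2)·(4−(35/8)) + 9·(35/8−1) + (-59/4)·(1−4)) = ½·(3/4 + 243/8 + 177/4) = 603/16, so the M-coordinate is 3/4.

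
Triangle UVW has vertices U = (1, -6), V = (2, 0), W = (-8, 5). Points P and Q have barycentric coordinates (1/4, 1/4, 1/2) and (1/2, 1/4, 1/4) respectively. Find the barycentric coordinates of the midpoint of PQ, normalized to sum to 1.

(3/8, 1/4, 3/8)

Since both coordinate triples sum to 1, the midpoint's barycentrics are the componentwise average.
(1/4+1/2)/2 = 3/8; similarly 1/4 and 3/8.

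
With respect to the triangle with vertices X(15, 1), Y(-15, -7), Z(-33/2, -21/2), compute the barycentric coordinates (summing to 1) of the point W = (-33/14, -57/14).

(3/7, 3/7, 1/7)

Signed area of the reference triangle: [XYZ] = ½·(15·(-7−(-21/2)) + (-15)·(-21/2−1) + (-33/2)·(1−(-7))) = ½·(105/2 + 345/2 − 132) = 93/2.
[WYZ] = ½·((-33/14)·(-7−(-21/2)) + (-15)·(-21/2−(-57/14)) + (-33/2)·(-57/14−(-7))) = ½·(-33/4 + 675/7 − 1353/28) = 279/14, so the X-coordinate is (279/14)/(93/2) = 3/7.
[XWZ] = ½·(15·(-57/14−(-21/2)) + (-33/14)·(-21/2−1) + (-33/2)·(1−(-57/14))) = ½·(675/7 + 759/28 − 2343/28) = 279/14, so the Y-coordinate is 3/7.
[XYW] = ½·(15·(-7−(-57/14)) + (-15)·(-57/14−1) + (-33/14)·(1−(-7))) = ½·(-615/14 + 1065/14 − 132/7) = 93/14, so the Z-coordinate is 1/7.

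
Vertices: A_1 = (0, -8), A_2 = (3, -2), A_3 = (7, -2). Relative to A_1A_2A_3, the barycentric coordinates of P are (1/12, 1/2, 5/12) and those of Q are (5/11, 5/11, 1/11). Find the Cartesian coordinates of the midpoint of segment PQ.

(77/24, -159/44)

Barycentric coordinates of the midpoint are the average: (71/264, 21/44, 67/264).
Converting: (71/264)·A_1 + (21/44)·A_2 + (67/264)·A_3 = (77/24, -159/44).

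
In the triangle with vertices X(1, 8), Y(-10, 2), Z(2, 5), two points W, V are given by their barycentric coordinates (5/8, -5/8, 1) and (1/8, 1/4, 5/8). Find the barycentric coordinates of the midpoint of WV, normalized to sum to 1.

(3/8, -3/16, 13/16)

Since both coordinate triples sum to 1, the midpoint's barycentrics are the componentwise average.
(5/8+1/8)/2 = 3/8; similarly -3/16 and 13/16.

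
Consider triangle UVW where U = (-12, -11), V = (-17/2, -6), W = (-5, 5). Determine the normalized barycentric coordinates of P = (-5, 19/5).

Signed area of the reference triangle: [UVW] = ½·((-12)·(-6−5) + (-17/2)·(5−(-11)) + (-5)·(-11−(-6))) = ½·(132 − 136 + 25) = 21/2.
[PVW] = ½·((-5)·(-6−5) + (-17/2)·(5−(19/5)) + (-5)·(19/5−(-6))) = ½·(55 − 51/5 − 49) = -21/10, so the U-coordinate is (-21/10)/(21/2) = -1/5.
[UPW] = ½·((-12)·(19/5−5) + (-5)·(5−(-11)) + (-5)·(-11−(19/5))) = ½·(72/5 − 80 + 74) = 21/5, so the V-coordinate is 2/5.
[UVP] = ½·((-12)·(-6−(19/5)) + (-17/2)·(19/5−(-11)) + (-5)·(-11−(-6))) = ½·(588/5 − 629/5 + 25) = 42/5, so the W-coordinate is 4/5.

(-1/5, 2/5, 4/5)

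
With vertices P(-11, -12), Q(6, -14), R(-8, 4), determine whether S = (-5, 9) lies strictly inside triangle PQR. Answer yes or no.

Barycentric coordinates of S: (-62/139, 33/278, 369/278).
The three coordinates are negative, positive, positive; a point is interior exactly when all three are positive.

no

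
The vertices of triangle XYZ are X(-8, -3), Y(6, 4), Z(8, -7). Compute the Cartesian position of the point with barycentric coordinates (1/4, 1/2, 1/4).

W = (1/4)·X + (1/2)·Y + (1/4)·Z.
x-coordinate: (1/4)·(-8) + (1/2)·6 + (1/4)·8 = 3.
y-coordinate: (1/4)·(-3) + (1/2)·4 + (1/4)·(-7) = -1/2.

(3, -1/2)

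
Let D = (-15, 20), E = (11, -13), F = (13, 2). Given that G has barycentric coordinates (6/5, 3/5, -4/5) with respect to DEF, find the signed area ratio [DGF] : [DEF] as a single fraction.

The signed ratio [DGF]/[DEF] equals the barycentric coordinate of G at vertex E, which is 3/5.

3/5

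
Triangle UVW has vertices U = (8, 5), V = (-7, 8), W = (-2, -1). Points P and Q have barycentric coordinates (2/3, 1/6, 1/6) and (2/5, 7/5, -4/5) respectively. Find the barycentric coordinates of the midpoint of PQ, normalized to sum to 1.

(8/15, 47/60, -19/60)

Since both coordinate triples sum to 1, the midpoint's barycentrics are the componentwise average.
(2/3+2/5)/2 = 8/15; similarly 47/60 and -19/60.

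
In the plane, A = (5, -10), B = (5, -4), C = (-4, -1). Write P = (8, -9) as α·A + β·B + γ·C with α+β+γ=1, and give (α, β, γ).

Signed area of the reference triangle: [ABC] = ½·(5·(-4−(-1)) + 5·(-1−(-10)) + (-4)·(-10−(-4))) = ½·(-15 + 45 + 24) = 27.
[PBC] = ½·(8·(-4−(-1)) + 5·(-1−(-9)) + (-4)·(-9−(-4))) = ½·(-24 + 40 + 20) = 18, so the A-coordinate is 18/27 = 2/3.
[APC] = ½·(5·(-9−(-1)) + 8·(-1−(-10)) + (-4)·(-10−(-9))) = ½·(-40 + 72 + 4) = 18, so the B-coordinate is 2/3.
[ABP] = ½·(5·(-4−(-9)) + 5·(-9−(-10)) + 8·(-10−(-4))) = ½·(25 + 5 − 48) = -9, so the C-coordinate is -1/3.

(2/3, 2/3, -1/3)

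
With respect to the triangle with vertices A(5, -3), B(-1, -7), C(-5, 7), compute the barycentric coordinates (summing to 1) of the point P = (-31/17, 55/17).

Signed area of the reference triangle: [ABC] = ½·(5·(-7−7) + (-1)·(7−(-3)) + (-5)·(-3−(-7))) = ½·(-70 − 10 − 20) = -50.
[PBC] = ½·((-31/17)·(-7−7) + (-1)·(7−(55/17)) + (-5)·(55/17−(-7))) = ½·(434/17 − 64/17 − 870/17) = -250/17, so the A-coordinate is (-250/17)/(-50) = 5/17.
[APC] = ½·(5·(55/17−7) + (-31/17)·(7−(-3)) + (-5)·(-3−(55/17))) = ½·(-320/17 − 310/17 + 530/17) = -50/17, so the B-coordinate is 1/17.
[ABP] = ½·(5·(-7−(55/17)) + (-1)·(55/17−(-3)) + (-31/17)·(-3−(-7))) = ½·(-870/17 − 106/17 − 124/17) = -550/17, so the C-coordinate is 11/17.
Check: 5/17 + 1/17 + 11/17 = 1.

(5/17, 1/17, 11/17)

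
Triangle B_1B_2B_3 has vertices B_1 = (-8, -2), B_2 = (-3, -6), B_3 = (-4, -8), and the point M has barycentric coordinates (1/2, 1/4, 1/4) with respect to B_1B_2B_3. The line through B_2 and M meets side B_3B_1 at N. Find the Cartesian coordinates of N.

(-20/3, -4)

Line B_2M meets B_3B_1 where the B_2-coordinate vanishes; zeroing M's B_2-weight and renormalizing leaves B_3, B_1-weights 1/4 : 1/2 → (1/3, 2/3).
So N = (1/3)·B_3 + (2/3)·B_1 = (-20/3, -4).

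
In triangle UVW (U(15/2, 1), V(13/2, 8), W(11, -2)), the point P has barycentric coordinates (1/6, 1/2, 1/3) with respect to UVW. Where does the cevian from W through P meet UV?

Line WP meets UV where the W-coordinate vanishes; zeroing P's W-weight and renormalizing leaves U, V-weights 1/6 : 1/2 → (1/4, 3/4).
So Q = (1/4)·U + (3/4)·V = (27/4, 25/4).

(27/4, 25/4)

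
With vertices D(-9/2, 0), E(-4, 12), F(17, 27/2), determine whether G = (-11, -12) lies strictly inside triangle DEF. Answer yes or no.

no

Barycentric coordinates of G: (658/335, -227/335, -96/335).
The three coordinates are positive, negative, negative; a point is interior exactly when all three are positive.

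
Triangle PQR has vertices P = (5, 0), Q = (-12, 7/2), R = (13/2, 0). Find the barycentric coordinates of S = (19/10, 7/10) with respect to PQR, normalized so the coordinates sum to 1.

Signed area of the reference triangle: [PQR] = ½·(5·(7/2−0) + (-12)·(0−0) + (13/2)·(0−(7/2))) = ½·(35/2 + 0 − 91/4) = -21/8.
[SQR] = ½·((19/10)·(7/2−0) + (-12)·(0−(7/10)) + (13/2)·(7/10−(7/2))) = ½·(133/20 + 42/5 − 91/5) = -63/40, so the P-coordinate is (-63/40)/(-21/8) = 3/5.
[PSR] = ½·(5·(7/10−0) + (19/10)·(0−0) + (13/2)·(0−(7/10))) = ½·(7/2 + 0 − 91/20) = -21/40, so the Q-coordinate is 1/5.
[PQS] = ½·(5·(7/2−(7/10)) + (-12)·(7/10−0) + (19/10)·(0−(7/2))) = ½·(14 − 42/5 − 133/20) = -21/40, so the R-coordinate is 1/5.
Check: 3/5 + 1/5 + 1/5 = 1.

(3/5, 1/5, 1/5)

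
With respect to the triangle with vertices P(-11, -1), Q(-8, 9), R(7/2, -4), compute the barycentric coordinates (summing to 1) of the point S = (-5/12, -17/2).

Signed area of the reference triangle: [PQR] = ½·((-11)·(9−(-4)) + (-8)·(-4−(-1)) + (7/2)·(-1−9)) = ½·(-143 + 24 − 35) = -77.
[SQR] = ½·((-5/12)·(9−(-4)) + (-8)·(-4−(-17/2)) + (7/2)·(-17/2−9)) = ½·(-65/12 − 36 − 245/4) = -154/3, so the P-coordinate is (-154/3)/(-77) = 2/3.
[PSR] = ½·((-11)·(-17/2−(-4)) + (-5/12)·(-4−(-1)) + (7/2)·(-1−(-17/2))) = ½·(99/2 + 5/4 + 105/4) = 77/2, so the Q-coordinate is -1/2.
[PQS] = ½·((-11)·(9−(-17/2)) + (-8)·(-17/2−(-1)) + (-5/12)·(-1−9)) = ½·(-385/2 + 60 + 25/6) = -385/6, so the R-coordinate is 5/6.
Check: 2/3 − 1/2 + 5/6 = 1.

(2/3, -1/2, 5/6)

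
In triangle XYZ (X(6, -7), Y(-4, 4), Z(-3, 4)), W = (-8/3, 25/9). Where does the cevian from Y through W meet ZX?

Barycentric coordinates of W with respect to XYZ: (1/9, 2/3, 2/9).
On side ZX the Y-coordinate is zero; dropping W's Y-weight 2/3 and renormalizing the remaining 2/9 : 1/9 gives weights 2/3, 1/3 on Z, X.
V = (2/3)·(-3, 4) + (1/3)·(6, -7) = (0, 1/3).

(0, 1/3)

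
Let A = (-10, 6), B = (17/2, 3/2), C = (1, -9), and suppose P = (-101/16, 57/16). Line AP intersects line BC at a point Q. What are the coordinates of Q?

(19/4, -15/4)

Barycentric coordinates of P with respect to ABC: (3/4, 1/8, 1/8).
On side BC the A-coordinate is zero; dropping P's A-weight 3/4 and renormalizing the remaining 1/8 : 1/8 gives weights 1/2, 1/2 on B, C.
Q = (1/2)·(17/2, 3/2) + (1/2)·(1, -9) = (19/4, -15/4).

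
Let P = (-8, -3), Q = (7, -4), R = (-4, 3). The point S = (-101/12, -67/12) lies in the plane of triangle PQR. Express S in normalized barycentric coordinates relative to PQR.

(4/3, 1/12, -5/12)

Signed area of the reference triangle: [PQR] = ½·((-8)·(-4−3) + 7·(3−(-3)) + (-4)·(-3−(-4))) = ½·(56 + 42 − 4) = 47.
[SQR] = ½·((-101/12)·(-4−3) + 7·(3−(-67/12)) + (-4)·(-67/12−(-4))) = ½·(707/12 + 721/12 + 19/3) = 188/3, so the P-coordinate is (188/3)/47 = 4/3.
[PSR] = ½·((-8)·(-67/12−3) + (-101/12)·(3−(-3)) + (-4)·(-3−(-67/12))) = ½·(206/3 − 101/2 − 31/3) = 47/12, so the Q-coordinate is 1/12.
[PQS] = ½·((-8)·(-4−(-67/12)) + 7·(-67/12−(-3)) + (-101/12)·(-3−(-4))) = ½·(-38/3 − 217/12 − 101/12) = -235/12, so the R-coordinate is -5/12.
Check: 4/3 + 1/12 − 5/12 = 1.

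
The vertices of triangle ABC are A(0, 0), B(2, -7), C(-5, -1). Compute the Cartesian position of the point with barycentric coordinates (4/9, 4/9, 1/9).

P = (4/9)·A + (4/9)·B + (1/9)·C.
x-coordinate: (4/9)·0 + (4/9)·2 + (1/9)·(-5) = 1/3.
y-coordinate: (4/9)·0 + (4/9)·(-7) + (1/9)·(-1) = -29/9.

(1/3, -29/9)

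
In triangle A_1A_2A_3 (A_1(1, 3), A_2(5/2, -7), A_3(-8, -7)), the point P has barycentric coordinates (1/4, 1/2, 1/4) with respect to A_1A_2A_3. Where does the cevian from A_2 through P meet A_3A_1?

Line A_2P meets A_3A_1 where the A_2-coordinate vanishes; zeroing P's A_2-weight and renormalizing leaves A_3, A_1-weights 1/4 : 1/4 → (1/2, 1/2).
So Q = (1/2)·A_3 + (1/2)·A_1 = (-7/2, -2).

(-7/2, -2)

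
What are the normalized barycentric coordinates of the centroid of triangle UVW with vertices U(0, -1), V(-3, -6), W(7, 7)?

(1/3, 1/3, 1/3)

The centroid is the average of the vertices, so each weight is 1/3.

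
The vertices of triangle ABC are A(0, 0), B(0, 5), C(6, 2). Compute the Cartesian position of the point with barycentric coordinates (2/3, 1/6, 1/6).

P = (2/3)·A + (1/6)·B + (1/6)·C.
x-coordinate: (2/3)·0 + (1/6)·0 + (1/6)·6 = 1.
y-coordinate: (2/3)·0 + (1/6)·5 + (1/6)·2 = 7/6.

(1, 7/6)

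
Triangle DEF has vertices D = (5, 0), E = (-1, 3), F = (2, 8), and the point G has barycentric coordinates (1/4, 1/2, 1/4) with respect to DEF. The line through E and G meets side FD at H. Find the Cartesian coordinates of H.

Line EG meets FD where the E-coordinate vanishes; zeroing G's E-weight and renormalizing leaves F, D-weights 1/4 : 1/4 → (1/2, 1/2).
So H = (1/2)·F + (1/2)·D = (7/2, 4).

(7/2, 4)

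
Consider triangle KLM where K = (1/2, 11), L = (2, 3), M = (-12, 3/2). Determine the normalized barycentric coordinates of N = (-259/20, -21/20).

(-3/10, 1/5, 11/10)

Signed area of the reference triangle: [KLM] = ½·((1/2)·(3−(3/2)) + 2·(3/2−11) + (-12)·(11−3)) = ½·(3/4 − 19 − 96) = -457/8.
[NLM] = ½·((-259/20)·(3−(3/2)) + 2·(3/2−(-21/20)) + (-12)·(-21/20−3)) = ½·(-777/40 + 51/10 + 243/5) = 1371/80, so the K-coordinate is (1371/80)/(-457/8) = -3/10.
[KNM] = ½·((1/2)·(-21/20−(3/2)) + (-259/20)·(3/2−11) + (-12)·(11−(-21/20))) = ½·(-51/40 + 4921/40 − 723/5) = -457/40, so the L-coordinate is 1/5.
[KLN] = ½·((1/2)·(3−(-21/20)) + 2·(-21/20−11) + (-259/20)·(11−3)) = ½·(81/40 − 241/10 − 518/5) = -5027/80, so the M-coordinate is 11/10.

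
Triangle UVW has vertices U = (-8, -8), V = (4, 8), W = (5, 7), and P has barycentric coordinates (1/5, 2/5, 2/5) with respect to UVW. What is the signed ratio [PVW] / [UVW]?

1/5

The signed ratio [PVW]/[UVW] equals the barycentric coordinate of P at vertex U, which is 1/5.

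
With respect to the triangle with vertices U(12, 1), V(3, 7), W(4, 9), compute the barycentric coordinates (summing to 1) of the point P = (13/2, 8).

Signed area of the reference triangle: [UVW] = ½·(12·(7−9) + 3·(9−1) + 4·(1−7)) = ½·(-24 + 24 − 24) = -12.
[PVW] = ½·((13/2)·(7−9) + 3·(9−8) + 4·(8−7)) = ½·(-13 + 3 + 4) = -3, so the U-coordinate is (-3)/(-12) = 1/4.
[UPW] = ½·(12·(8−9) + (13/2)·(9−1) + 4·(1−8)) = ½·(-12 + 52 − 28) = 6, so the V-coordinate is -1/2.
[UVP] = ½·(12·(7−8) + 3·(8−1) + (13/2)·(1−7)) = ½·(-12 + 21 − 39) = -15, so the W-coordinate is 5/4.
Check: 1/4 − 1/2 + 5/4 = 1.

(1/4, -1/2, 5/4)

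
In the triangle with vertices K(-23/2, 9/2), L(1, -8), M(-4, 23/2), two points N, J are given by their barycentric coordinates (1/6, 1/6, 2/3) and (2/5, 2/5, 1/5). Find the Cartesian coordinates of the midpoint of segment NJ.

(-113/24, 479/120)

Barycentric coordinates of the midpoint are the average: (17/60, 17/60, 13/30).
Converting: (17/60)·K + (17/60)·L + (13/30)·M = (-113/24, 479/120).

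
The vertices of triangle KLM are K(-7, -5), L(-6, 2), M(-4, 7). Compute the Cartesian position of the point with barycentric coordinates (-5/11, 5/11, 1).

(-39/11, 112/11)

N = (-5/11)·K + (5/11)·L + 1·M.
x-coordinate: (-5/11)·(-7) + (5/11)·(-6) + 1·(-4) = -39/11.
y-coordinate: (-5/11)·(-5) + (5/11)·2 + 1·7 = 112/11.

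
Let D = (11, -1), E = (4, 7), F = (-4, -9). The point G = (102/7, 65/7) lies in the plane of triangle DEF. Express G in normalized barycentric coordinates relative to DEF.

(6/7, 5/7, -4/7)

Signed area of the reference triangle: [DEF] = ½·(11·(7−(-9)) + 4·(-9−(-1)) + (-4)·(-1−7)) = ½·(176 − 32 + 32) = 88.
[GEF] = ½·((102/7)·(7−(-9)) + 4·(-9−(65/7)) + (-4)·(65/7−7)) = ½·(1632/7 − 512/7 − 64/7) = 528/7, so the D-coordinate is (528/7)/88 = 6/7.
[DGF] = ½·(11·(65/7−(-9)) + (102/7)·(-9−(-1)) + (-4)·(-1−(65/7))) = ½·(1408/7 − 816/7 + 288/7) = 440/7, so the E-coordinate is 5/7.
[DEG] = ½·(11·(7−(65/7)) + 4·(65/7−(-1)) + (102/7)·(-1−7)) = ½·(-176/7 + 288/7 − 816/7) = -352/7, so the F-coordinate is -4/7.
Check: 6/7 + 5/7 − 4/7 = 1.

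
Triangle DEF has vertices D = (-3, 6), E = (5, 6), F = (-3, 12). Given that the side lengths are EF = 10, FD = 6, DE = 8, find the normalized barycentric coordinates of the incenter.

The incenter has barycentric coordinates proportional to the opposite side lengths: (10 : 6 : 8).
Normalizing by 10+6+8 = 24 gives (5/12, 1/4, 1/3).

(5/12, 1/4, 1/3)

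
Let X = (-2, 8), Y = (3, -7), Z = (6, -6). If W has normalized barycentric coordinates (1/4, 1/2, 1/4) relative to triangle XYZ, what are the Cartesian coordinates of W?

W = (1/4)·X + (1/2)·Y + (1/4)·Z.
x-coordinate: (1/4)·(-2) + (1/2)·3 + (1/4)·6 = 5/2.
y-coordinate: (1/4)·8 + (1/2)·(-7) + (1/4)·(-6) = -3.

(5/2, -3)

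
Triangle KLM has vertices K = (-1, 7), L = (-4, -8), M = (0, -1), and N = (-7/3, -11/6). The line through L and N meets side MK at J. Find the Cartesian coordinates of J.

Barycentric coordinates of N with respect to KLM: (1/3, 1/2, 1/6).
On side MK the L-coordinate is zero; dropping N's L-weight 1/2 and renormalizing the remaining 1/6 : 1/3 gives weights 1/3, 2/3 on M, K.
J = (1/3)·(0, -1) + (2/3)·(-1, 7) = (-2/3, 13/3).

(-2/3, 13/3)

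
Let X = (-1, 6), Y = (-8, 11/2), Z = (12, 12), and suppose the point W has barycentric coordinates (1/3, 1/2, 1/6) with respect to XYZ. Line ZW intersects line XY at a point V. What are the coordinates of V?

(-26/5, 57/10)

Line ZW meets XY where the Z-coordinate vanishes; zeroing W's Z-weight and renormalizing leaves X, Y-weights 1/3 : 1/2 → (2/5, 3/5).
So V = (2/5)·X + (3/5)·Y = (-26/5, 57/10).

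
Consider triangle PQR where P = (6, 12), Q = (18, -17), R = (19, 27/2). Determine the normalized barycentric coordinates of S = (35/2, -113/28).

Signed area of the reference triangle: [PQR] = ½·(6·(-17−(27/2)) + 18·(27/2−12) + 19·(12−(-17))) = ½·(-183 + 27 + 551) = 395/2.
[SQR] = ½·((35/2)·(-17−(27/2)) + 18·(27/2−(-113/28)) + 19·(-113/28−(-17))) = ½·(-2135/4 + 4419/14 + 6897/28) = 395/28, so the P-coordinate is (395/28)/(395/2) = 1/14.
[PSR] = ½·(6·(-113/28−(27/2)) + (35/2)·(27/2−12) + 19·(12−(-113/28))) = ½·(-1473/14 + 105/4 + 8531/28) = 790/7, so the Q-coordinate is 4/7.
[PQS] = ½·(6·(-17−(-113/28)) + 18·(-113/28−12) + (35/2)·(12−(-17))) = ½·(-1089/14 − 4041/14 + 1015/2) = 1975/28, so the R-coordinate is 5/14.
Check: 1/14 + 4/7 + 5/14 = 1.

(1/14, 4/7, 5/14)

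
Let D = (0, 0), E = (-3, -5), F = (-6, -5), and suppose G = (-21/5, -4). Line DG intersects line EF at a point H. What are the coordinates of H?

(-21/4, -5)

Barycentric coordinates of G with respect to DEF: (1/5, 1/5, 3/5).
On side EF the D-coordinate is zero; dropping G's D-weight 1/5 and renormalizing the remaining 1/5 : 3/5 gives weights 1/4, 3/4 on E, F.
H = (1/4)·(-3, -5) + (3/4)·(-6, -5) = (-21/4, -5).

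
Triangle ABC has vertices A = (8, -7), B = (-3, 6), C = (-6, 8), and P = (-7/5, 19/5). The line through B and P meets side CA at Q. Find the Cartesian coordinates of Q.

(1, 1/2)

Barycentric coordinates of P with respect to ABC: (1/5, 3/5, 1/5).
On side CA the B-coordinate is zero; dropping P's B-weight 3/5 and renormalizing the remaining 1/5 : 1/5 gives weights 1/2, 1/2 on C, A.
Q = (1/2)·(-6, 8) + (1/2)·(8, -7) = (1, 1/2).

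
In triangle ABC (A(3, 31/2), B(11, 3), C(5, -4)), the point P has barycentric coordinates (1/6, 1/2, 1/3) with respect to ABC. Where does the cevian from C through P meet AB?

(9, 49/8)

Line CP meets AB where the C-coordinate vanishes; zeroing P's C-weight and renormalizing leaves A, B-weights 1/6 : 1/2 → (1/4, 3/4).
So Q = (1/4)·A + (3/4)·B = (9, 49/8).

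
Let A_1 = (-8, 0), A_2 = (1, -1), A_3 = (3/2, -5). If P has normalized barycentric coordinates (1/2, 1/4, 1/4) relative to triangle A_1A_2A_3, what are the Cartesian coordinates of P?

P = (1/2)·A_1 + (1/4)·A_2 + (1/4)·A_3.
x-coordinate: (1/2)·(-8) + (1/4)·1 + (1/4)·(3/2) = -27/8.
y-coordinate: (1/2)·0 + (1/4)·(-1) + (1/4)·(-5) = -3/2.

(-27/8, -3/2)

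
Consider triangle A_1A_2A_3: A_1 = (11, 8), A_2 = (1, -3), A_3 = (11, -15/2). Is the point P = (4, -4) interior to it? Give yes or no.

yes

Barycentric coordinates of P: (7/310, 7/10, 43/155).
The three coordinates are positive, positive, positive; a point is interior exactly when all three are positive.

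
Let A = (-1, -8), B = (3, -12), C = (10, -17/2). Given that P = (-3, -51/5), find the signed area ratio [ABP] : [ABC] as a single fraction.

[ABC] = ½·((-1)·(-12−(-17/2)) + 3·(-17/2−(-8)) + 10·(-8−(-12))) = ½·(7/2 − 3/2 + 40) = 21.
[ABP] = ½·((-1)·(-12−(-51/5)) + 3·(-51/5−(-8)) + (-3)·(-8−(-12))) = ½·(9/5 − 33/5 − 12) = -42/5, so the ratio is (-42/5)/21 = -2/5.

-2/5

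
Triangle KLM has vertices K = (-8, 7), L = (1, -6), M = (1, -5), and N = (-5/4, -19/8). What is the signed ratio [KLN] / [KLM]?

3/8

[KLM] = ½·((-8)·(-6−(-5)) + 1·(-5−7) + 1·(7−(-6))) = ½·(8 − 12 + 13) = 9/2.
[KLN] = ½·((-8)·(-6−(-19/8)) + 1·(-19/8−7) + (-5/4)·(7−(-6))) = ½·(29 − 75/8 − 65/4) = 27/16, so the ratio is (27/16)/(9/2) = 3/8.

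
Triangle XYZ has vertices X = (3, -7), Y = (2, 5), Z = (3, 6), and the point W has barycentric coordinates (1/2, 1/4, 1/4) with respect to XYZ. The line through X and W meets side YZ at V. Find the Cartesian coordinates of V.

(5/2, 11/2)

Line XW meets YZ where the X-coordinate vanishes; zeroing W's X-weight and renormalizing leaves Y, Z-weights 1/4 : 1/4 → (1/2, 1/2).
So V = (1/2)·Y + (1/2)·Z = (5/2, 11/2).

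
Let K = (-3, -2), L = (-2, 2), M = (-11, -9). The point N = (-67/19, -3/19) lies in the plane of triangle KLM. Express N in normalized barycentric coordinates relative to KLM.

(2/19, 14/19, 3/19)

Signed area of the reference triangle: [KLM] = ½·((-3)·(2−(-9)) + (-2)·(-9−(-2)) + (-11)·(-2−2)) = ½·(-33 + 14 + 44) = 25/2.
[NLM] = ½·((-67/19)·(2−(-9)) + (-2)·(-9−(-3/19)) + (-11)·(-3/19−2)) = ½·(-737/19 + 336/19 + 451/19) = 25/19, so the K-coordinate is (25/19)/(25/2) = 2/19.
[KNM] = ½·((-3)·(-3/19−(-9)) + (-67/19)·(-9−(-2)) + (-11)·(-2−(-3/19))) = ½·(-504/19 + 469/19 + 385/19) = 175/19, so the L-coordinate is 14/19.
[KLN] = ½·((-3)·(2−(-3/19)) + (-2)·(-3/19−(-2)) + (-67/19)·(-2−2)) = ½·(-123/19 − 70/19 + 268/19) = 75/38, so the M-coordinate is 3/19.
Check: 2/19 + 14/19 + 3/19 = 1.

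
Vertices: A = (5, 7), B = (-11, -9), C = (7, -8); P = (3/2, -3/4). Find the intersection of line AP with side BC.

Barycentric coordinates of P with respect to ABC: (1/2, 1/4, 1/4).
On side BC the A-coordinate is zero; dropping P's A-weight 1/2 and renormalizing the remaining 1/4 : 1/4 gives weights 1/2, 1/2 on B, C.
Q = (1/2)·(-11, -9) + (1/2)·(7, -8) = (-2, -17/2).

(-2, -17/2)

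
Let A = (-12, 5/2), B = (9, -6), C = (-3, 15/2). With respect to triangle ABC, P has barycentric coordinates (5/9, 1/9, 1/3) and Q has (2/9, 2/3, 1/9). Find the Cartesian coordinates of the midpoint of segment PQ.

(-11/6, 11/36)

Barycentric coordinates of the midpoint are the average: (7/18, 7/18, 2/9).
Converting: (7/18)·A + (7/18)·B + (2/9)·C = (-11/6, 11/36).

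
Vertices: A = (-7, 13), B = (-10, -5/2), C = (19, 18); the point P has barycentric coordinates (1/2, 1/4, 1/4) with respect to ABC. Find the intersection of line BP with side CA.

(5/3, 44/3)

Line BP meets CA where the B-coordinate vanishes; zeroing P's B-weight and renormalizing leaves C, A-weights 1/4 : 1/2 → (1/3, 2/3).
So Q = (1/3)·C + (2/3)·A = (5/3, 44/3).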